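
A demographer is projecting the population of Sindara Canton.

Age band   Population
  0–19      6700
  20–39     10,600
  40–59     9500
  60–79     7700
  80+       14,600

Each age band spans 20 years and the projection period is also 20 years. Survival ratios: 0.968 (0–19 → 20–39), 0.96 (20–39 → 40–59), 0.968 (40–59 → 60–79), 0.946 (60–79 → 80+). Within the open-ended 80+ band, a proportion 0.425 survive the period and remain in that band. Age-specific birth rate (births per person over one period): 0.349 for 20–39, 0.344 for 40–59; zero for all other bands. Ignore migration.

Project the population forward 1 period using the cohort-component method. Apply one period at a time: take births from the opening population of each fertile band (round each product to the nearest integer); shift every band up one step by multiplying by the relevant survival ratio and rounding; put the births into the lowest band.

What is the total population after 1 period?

46314

— Period 1 —
Births: 10600 × 0.349 = 3699, 9500 × 0.344 = 3268 — total 6967
20–39: 6700 × 0.968 = 6486
40–59: 10600 × 0.96 = 10176
60–79: 9500 × 0.968 = 9196
80+: 7700 × 0.946 + 14600 × 0.425 = 7284 + 6205 = 13489
Giving 6967 / 6486 / 10176 / 9196 / 13489.
Total after period 1: 6967 + 6486 + 10176 + 9196 + 13489 = 46314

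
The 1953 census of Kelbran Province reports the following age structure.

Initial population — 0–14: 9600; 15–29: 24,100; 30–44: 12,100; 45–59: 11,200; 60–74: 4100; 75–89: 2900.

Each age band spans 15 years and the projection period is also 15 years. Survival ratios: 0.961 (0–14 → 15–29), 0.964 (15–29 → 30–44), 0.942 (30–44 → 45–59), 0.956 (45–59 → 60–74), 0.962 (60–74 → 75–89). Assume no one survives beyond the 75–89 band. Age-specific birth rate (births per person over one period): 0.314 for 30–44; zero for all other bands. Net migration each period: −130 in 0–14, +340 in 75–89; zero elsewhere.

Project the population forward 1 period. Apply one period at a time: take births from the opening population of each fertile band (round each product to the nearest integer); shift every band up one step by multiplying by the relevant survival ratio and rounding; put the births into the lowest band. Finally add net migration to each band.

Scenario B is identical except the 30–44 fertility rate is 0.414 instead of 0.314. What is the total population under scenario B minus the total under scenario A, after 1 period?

1210

(Bands numbered youngest = 1 to oldest = 6.)
[period 1]
Births: 12100 × 0.314 = 3799
Band 2: 9600 × 0.961 = 9226
Band 3: 24100 × 0.964 = 23232
Band 4: 12100 × 0.942 = 11398
Band 5: 11200 × 0.956 = 10707
Band 6: 4100 × 0.962 = 3944
Net migration: Band 1 − 130 → 3669; Band 6 + 340 → 4284
Giving 3669 / 9226 / 23232 / 11398 / 10707 / 4284.
Scenario A total after 1 period: 62516
Scenario B projection —
[period 1]
Births: 12100 × 0.414 = 5009
Band 2: 9600 × 0.961 = 9226
Band 3: 24100 × 0.964 = 23232
Band 4: 12100 × 0.942 = 11398
Band 5: 11200 × 0.956 = 10707
Band 6: 4100 × 0.962 = 3944
Net migration: Band 1 − 130 → 4879; Band 6 + 340 → 4284
Giving 4879 / 9226 / 23232 / 11398 / 10707 / 4284.
Scenario B total after 1 period: 63726
Difference B − A = 63726 − 62516 = 1210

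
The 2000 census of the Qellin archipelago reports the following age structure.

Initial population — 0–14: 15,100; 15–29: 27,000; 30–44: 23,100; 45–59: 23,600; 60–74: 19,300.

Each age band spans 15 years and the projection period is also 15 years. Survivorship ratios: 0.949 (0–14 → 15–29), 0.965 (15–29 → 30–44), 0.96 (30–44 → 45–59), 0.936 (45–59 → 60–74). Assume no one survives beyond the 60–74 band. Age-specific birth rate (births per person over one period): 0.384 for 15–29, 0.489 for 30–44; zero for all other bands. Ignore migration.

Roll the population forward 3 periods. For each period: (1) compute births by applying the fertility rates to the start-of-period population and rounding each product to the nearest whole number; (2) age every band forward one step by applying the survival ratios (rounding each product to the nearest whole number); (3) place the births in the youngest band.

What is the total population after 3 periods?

Let band 1 be 0–14 through band 5 = 60–74.
Period 1:
Births: 27000 × 0.384 = 10368 ; 23100 × 0.489 = 11296 ⇒ total 21664
Band 2: 15100 × 0.949 = 14330
Band 3: 27000 × 0.965 = 26055
Band 4: 23100 × 0.96 = 22176
Band 5: 23600 × 0.936 = 22090
Giving 21664 / 14330 / 26055 / 22176 / 22090.
Period 2:
Births: 14330 × 0.384 = 5503 ; 26055 × 0.489 = 12741 ⇒ total 18244
Band 2: 21664 × 0.949 = 20559
Band 3: 14330 × 0.965 = 13828
Band 4: 26055 × 0.96 = 25013
Band 5: 22176 × 0.936 = 20757
Giving 18244 / 20559 / 13828 / 25013 / 20757.
Period 3:
Births: 20559 × 0.384 = 7895 ; 13828 × 0.489 = 6762 ⇒ total 14657
Band 2: 18244 × 0.949 = 17314
Band 3: 20559 × 0.965 = 19839
Band 4: 13828 × 0.96 = 13275
Band 5: 25013 × 0.936 = 23412
Giving 14657 / 17314 / 19839 / 13275 / 23412.
Total after period 3: 14657 + 17314 + 19839 + 13275 + 23412 = 88497

88497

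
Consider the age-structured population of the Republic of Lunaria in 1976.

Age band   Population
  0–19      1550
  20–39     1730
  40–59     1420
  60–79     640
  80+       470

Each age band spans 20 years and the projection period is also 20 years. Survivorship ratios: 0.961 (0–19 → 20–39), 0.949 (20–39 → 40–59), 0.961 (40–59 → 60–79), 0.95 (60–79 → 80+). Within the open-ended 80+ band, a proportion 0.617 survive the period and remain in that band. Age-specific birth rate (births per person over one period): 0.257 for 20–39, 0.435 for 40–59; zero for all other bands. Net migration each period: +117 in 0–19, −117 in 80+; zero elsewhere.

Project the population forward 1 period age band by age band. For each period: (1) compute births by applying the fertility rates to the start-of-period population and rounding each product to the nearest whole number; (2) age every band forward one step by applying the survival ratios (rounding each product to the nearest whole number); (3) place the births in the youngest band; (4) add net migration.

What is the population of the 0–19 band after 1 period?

After projecting period 1:
Births: 1730 × 0.257 = 445  |  1420 × 0.435 = 618 ⇒ total 1063
20–39: 1550 × 0.961 = 1490
40–59: 1730 × 0.949 = 1642
60–79: 1420 × 0.961 = 1365
80+: 640 × 0.95 + 470 × 0.617 = 608 + 290 = 898
Net migration: 0–19 + 117 → 1180; 80+ − 117 → 781
→ [1180, 1490, 1642, 1365, 781]

1180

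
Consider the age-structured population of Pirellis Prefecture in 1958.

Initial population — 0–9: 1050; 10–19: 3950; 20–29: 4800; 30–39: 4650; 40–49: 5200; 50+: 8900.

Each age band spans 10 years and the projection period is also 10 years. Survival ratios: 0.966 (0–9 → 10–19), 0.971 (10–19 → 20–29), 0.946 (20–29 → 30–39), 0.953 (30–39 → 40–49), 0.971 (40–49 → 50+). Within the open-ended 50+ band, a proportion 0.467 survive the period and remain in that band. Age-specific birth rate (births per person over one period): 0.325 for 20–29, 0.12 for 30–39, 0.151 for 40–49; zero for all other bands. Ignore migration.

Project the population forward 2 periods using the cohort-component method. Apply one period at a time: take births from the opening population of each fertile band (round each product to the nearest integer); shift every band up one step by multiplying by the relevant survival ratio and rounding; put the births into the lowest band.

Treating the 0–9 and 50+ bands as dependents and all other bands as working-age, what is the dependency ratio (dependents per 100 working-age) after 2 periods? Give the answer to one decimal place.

[period 1]
Births: 4800 * 0.325 = 1560 ; 4650 * 0.12 = 558 ; 5200 * 0.151 = 785 — total 2903
10–19: 1050 * 0.966 = 1014
20–29: 3950 * 0.971 = 3835
30–39: 4800 * 0.946 = 4541
40–49: 4650 * 0.953 = 4431
50+: 5200 * 0.971 + 8900 * 0.467 = 5049 + 4156 = 9205
End of period: [2903, 1014, 3835, 4541, 4431, 9205]
[period 2]
Births: 3835 * 0.325 = 1246 ; 4541 * 0.12 = 545 ; 4431 * 0.151 = 669 — total 2460
10–19: 2903 * 0.966 = 2804
20–29: 1014 * 0.971 = 985
30–39: 3835 * 0.946 = 3628
40–49: 4541 * 0.953 = 4328
50+: 4431 * 0.971 + 9205 * 0.467 = 4303 + 4299 = 8602
End of period: [2460, 2804, 985, 3628, 4328, 8602]
Dependents (band 0–9 + band 50+) = 2460 + 8602 = 11062; working-age = 11745; ratio = 11062/11745 × 100 = 94.2

94.2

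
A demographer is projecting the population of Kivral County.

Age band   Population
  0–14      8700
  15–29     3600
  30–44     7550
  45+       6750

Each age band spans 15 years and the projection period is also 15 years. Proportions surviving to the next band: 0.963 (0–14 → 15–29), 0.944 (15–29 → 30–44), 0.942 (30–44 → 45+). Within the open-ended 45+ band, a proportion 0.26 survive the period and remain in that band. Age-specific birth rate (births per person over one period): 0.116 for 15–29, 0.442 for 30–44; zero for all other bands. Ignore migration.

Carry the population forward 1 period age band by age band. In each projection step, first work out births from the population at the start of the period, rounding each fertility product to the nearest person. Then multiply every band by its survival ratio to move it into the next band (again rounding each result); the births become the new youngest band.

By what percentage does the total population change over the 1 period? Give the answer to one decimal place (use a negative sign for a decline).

Let band 1 be 0–14 through band 4 = 45+.
Period 1:
Births: 3600 × 0.116 = 418 ; 7550 × 0.442 = 3337 → 3755
Band 2: 8700 × 0.963 = 8378
Band 3: 3600 × 0.944 = 3398
Band 4: 7550 × 0.942 + 6750 × 0.26 = 7112 + 1755 = 8867
→ [3755, 8378, 3398, 8867]
Total: 26600 → 24398; change = -2202; percentage change = -8.3%

-8.3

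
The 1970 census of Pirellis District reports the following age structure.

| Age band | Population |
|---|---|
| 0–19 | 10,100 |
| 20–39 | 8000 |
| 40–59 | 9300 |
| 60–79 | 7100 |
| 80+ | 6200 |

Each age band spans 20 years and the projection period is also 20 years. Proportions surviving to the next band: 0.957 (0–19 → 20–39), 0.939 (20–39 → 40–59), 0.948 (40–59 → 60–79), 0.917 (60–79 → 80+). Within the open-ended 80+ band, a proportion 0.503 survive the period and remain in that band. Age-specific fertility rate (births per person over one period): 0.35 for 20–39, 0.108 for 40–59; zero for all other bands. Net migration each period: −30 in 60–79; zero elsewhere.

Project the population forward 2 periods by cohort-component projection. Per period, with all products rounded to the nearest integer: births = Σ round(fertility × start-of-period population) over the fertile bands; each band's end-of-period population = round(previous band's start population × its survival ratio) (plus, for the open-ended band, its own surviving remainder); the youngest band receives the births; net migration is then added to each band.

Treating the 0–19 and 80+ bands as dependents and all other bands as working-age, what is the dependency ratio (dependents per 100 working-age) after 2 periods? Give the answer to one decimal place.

— Period 1 —
Births: 8000 × 0.35 = 2800  |  9300 × 0.108 = 1004 → 3804
20–39: 10100 × 0.957 = 9666
40–59: 8000 × 0.939 = 7512
60–79: 9300 × 0.948 = 8816
80+: 7100 × 0.917 + 6200 × 0.503 = 6511 + 3119 = 9630
Net migration: 60–79 − 30 → 8786
Giving 3804 / 9666 / 7512 / 8786 / 9630.
— Period 2 —
Births: 9666 × 0.35 = 3383  |  7512 × 0.108 = 811 → 4194
20–39: 3804 × 0.957 = 3640
40–59: 9666 × 0.939 = 9076
60–79: 7512 × 0.948 = 7121
80+: 8786 × 0.917 + 9630 × 0.503 = 8057 + 4844 = 12901
Net migration: 60–79 − 30 → 7091
Giving 4194 / 3640 / 9076 / 7091 / 12901.
Dependents (band 0–19 + band 80+) = 4194 + 12901 = 17095; working-age = 19807; ratio = 17095/19807 × 100 = 86.3

86.3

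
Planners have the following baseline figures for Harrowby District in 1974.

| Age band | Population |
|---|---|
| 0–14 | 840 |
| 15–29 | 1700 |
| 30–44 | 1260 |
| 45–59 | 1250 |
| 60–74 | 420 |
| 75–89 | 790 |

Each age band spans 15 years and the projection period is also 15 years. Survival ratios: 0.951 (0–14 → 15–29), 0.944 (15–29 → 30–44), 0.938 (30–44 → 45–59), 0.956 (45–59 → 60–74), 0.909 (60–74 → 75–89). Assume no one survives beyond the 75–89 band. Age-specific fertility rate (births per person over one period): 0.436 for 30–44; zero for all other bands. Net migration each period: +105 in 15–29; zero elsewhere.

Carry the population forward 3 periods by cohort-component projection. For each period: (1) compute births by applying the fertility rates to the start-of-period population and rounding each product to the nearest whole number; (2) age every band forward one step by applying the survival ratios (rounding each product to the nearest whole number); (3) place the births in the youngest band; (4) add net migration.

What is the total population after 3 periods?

(Bands numbered youngest = 1 to oldest = 6.)
— Period 1 —
Births: 1260 × 0.436 = 549
Band 2: 840 × 0.951 = 799
Band 3: 1700 × 0.944 = 1605
Band 4: 1260 × 0.938 = 1182
Band 5: 1250 × 0.956 = 1195
Band 6: 420 × 0.909 = 382
Net migration: Band 2 + 105 → 904
Giving 549 / 904 / 1605 / 1182 / 1195 / 382.
— Period 2 —
Births: 1605 × 0.436 = 700
Band 2: 549 × 0.951 = 522
Band 3: 904 × 0.944 = 853
Band 4: 1605 × 0.938 = 1505
Band 5: 1182 × 0.956 = 1130
Band 6: 1195 × 0.909 = 1086
Net migration: Band 2 + 105 → 627
Giving 700 / 627 / 853 / 1505 / 1130 / 1086.
— Period 3 —
Births: 853 × 0.436 = 372
Band 2: 700 × 0.951 = 666
Band 3: 627 × 0.944 = 592
Band 4: 853 × 0.938 = 800
Band 5: 1505 × 0.956 = 1439
Band 6: 1130 × 0.909 = 1027
Net migration: Band 2 + 105 → 771
Giving 372 / 771 / 592 / 800 / 1439 / 1027.
Total after period 3: 372 + 771 + 592 + 800 + 1439 + 1027 = 5001

5001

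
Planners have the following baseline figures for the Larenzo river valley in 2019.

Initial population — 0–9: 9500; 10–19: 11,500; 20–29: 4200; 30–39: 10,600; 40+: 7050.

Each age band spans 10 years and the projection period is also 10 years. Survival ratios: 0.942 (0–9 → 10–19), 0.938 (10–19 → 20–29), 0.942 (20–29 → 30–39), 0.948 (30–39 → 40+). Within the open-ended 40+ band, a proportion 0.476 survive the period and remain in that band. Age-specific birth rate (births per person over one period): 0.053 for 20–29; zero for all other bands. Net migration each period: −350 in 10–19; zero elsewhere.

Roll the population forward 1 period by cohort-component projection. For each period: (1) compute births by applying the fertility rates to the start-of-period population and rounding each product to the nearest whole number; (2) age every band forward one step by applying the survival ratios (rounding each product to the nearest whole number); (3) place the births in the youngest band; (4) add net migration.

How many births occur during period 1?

223

Call the groups 1 to 5, youngest first.
— Period 1 —
Births: 4200 × 0.053 = 223
Group 2: 9500 × 0.942 = 8949
Group 3: 11500 × 0.938 = 10787
Group 4: 4200 × 0.942 = 3956
Group 5: 10600 × 0.948 + 7050 × 0.476 = 10049 + 3356 = 13405
Net migration: Group 2 − 350 → 8599
Giving 223 / 8599 / 10787 / 3956 / 13405.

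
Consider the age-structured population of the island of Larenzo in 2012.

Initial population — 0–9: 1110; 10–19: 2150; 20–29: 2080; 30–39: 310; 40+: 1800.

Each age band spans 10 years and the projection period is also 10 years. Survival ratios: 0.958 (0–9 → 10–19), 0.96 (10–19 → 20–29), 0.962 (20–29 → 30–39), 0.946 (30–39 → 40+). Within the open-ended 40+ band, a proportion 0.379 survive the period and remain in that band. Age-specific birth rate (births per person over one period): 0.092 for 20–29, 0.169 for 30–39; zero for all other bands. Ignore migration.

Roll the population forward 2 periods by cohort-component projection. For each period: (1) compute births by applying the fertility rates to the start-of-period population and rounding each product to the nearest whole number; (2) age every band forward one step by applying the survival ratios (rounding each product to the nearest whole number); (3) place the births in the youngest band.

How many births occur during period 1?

Let band 1 be 0–9 through band 5 = 40+.
Period 1:
Births: 2080 × 0.092 = 191  |  310 × 0.169 = 52 → 243
Band 2: 1110 × 0.958 = 1063
Band 3: 2150 × 0.96 = 2064
Band 4: 2080 × 0.962 = 2001
Band 5: 310 × 0.946 + 1800 × 0.379 = 293 + 682 = 975
Giving 243 / 1063 / 2064 / 2001 / 975.

243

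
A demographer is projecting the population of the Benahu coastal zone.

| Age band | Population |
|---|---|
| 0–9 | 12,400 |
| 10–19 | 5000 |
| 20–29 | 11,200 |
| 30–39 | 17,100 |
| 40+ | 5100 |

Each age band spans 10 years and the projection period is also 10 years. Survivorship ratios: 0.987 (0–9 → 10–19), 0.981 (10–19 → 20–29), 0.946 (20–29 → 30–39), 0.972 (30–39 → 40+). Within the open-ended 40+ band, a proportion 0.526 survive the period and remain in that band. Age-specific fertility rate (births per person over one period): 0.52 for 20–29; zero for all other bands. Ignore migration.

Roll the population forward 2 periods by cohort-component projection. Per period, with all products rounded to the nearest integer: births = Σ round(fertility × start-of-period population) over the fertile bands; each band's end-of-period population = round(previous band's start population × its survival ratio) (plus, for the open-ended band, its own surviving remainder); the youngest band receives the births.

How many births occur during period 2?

After projecting period 1:
Births: 11200 * 0.52 = 5824
10–19: 12400 * 0.987 = 12239
20–29: 5000 * 0.981 = 4905
30–39: 11200 * 0.946 = 10595
40+: 17100 * 0.972 + 5100 * 0.526 = 16621 + 2683 = 19304
End of period: [5824, 12239, 4905, 10595, 19304]
After projecting period 2:
Births: 4905 * 0.52 = 2551
10–19: 5824 * 0.987 = 5748
20–29: 12239 * 0.981 = 12006
30–39: 4905 * 0.946 = 4640
40+: 10595 * 0.972 + 19304 * 0.526 = 10298 + 10154 = 20452
End of period: [2551, 5748, 12006, 4640, 20452]

2551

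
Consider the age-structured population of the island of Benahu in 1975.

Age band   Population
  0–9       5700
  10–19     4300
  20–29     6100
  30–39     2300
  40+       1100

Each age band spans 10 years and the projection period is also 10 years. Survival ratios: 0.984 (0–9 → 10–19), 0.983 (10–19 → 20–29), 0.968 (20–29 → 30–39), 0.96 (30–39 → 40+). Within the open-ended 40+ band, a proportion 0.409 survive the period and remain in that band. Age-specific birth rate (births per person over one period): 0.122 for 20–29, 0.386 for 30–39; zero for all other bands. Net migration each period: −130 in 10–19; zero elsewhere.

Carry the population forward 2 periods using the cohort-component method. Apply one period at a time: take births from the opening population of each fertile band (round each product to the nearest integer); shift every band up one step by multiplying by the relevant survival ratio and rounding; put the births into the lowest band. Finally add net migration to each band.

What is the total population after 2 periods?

(Groups numbered youngest = 1 to oldest = 5.)
Period 1.
Births: 6100 * 0.122 = 744 ; 2300 * 0.386 = 888 → total 1632
Group 2: 5700 * 0.984 = 5609
Group 3: 4300 * 0.983 = 4227
Group 4: 6100 * 0.968 = 5905
Group 5: 2300 * 0.96 + 1100 * 0.409 = 2208 + 450 = 2658
Net migration: Group 2 − 130 → 5479
→ [1632, 5479, 4227, 5905, 2658]
Period 2.
Births: 4227 * 0.122 = 516 ; 5905 * 0.386 = 2279 → total 2795
Group 2: 1632 * 0.984 = 1606
Group 3: 5479 * 0.983 = 5386
Group 4: 4227 * 0.968 = 4092
Group 5: 5905 * 0.96 + 2658 * 0.409 = 5669 + 1087 = 6756
Net migration: Group 2 − 130 → 1476
→ [2795, 1476, 5386, 4092, 6756]
Total after period 2: 2795 + 1476 + 5386 + 4092 + 6756 = 20505

20505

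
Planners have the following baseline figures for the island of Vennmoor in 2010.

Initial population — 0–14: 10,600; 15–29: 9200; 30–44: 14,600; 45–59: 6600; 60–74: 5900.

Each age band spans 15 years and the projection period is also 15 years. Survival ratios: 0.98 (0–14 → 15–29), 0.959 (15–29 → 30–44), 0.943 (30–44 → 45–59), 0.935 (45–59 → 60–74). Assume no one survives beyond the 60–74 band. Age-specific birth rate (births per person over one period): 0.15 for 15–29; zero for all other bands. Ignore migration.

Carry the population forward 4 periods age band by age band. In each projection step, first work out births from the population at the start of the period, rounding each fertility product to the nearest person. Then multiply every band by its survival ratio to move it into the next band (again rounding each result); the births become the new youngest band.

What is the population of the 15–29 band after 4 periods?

— Period 1 —
Births: 9200 × 0.15 = 1380
15–29: 10600 × 0.98 = 10388
30–44: 9200 × 0.959 = 8823
45–59: 14600 × 0.943 = 13768
60–74: 6600 × 0.935 = 6171
Giving 1380 / 10388 / 8823 / 13768 / 6171.
— Period 2 —
Births: 10388 × 0.15 = 1558
15–29: 1380 × 0.98 = 1352
30–44: 10388 × 0.959 = 9962
45–59: 8823 × 0.943 = 8320
60–74: 13768 × 0.935 = 12873
Giving 1558 / 1352 / 9962 / 8320 / 12873.
— Period 3 —
Births: 1352 × 0.15 = 203
15–29: 1558 × 0.98 = 1527
30–44: 1352 × 0.959 = 1297
45–59: 9962 × 0.943 = 9394
60–74: 8320 × 0.935 = 7779
Giving 203 / 1527 / 1297 / 9394 / 7779.
— Period 4 —
Births: 1527 × 0.15 = 229
15–29: 203 × 0.98 = 199
30–44: 1527 × 0.959 = 1464
45–59: 1297 × 0.943 = 1223
60–74: 9394 × 0.935 = 8783
Giving 229 / 199 / 1464 / 1223 / 8783.

199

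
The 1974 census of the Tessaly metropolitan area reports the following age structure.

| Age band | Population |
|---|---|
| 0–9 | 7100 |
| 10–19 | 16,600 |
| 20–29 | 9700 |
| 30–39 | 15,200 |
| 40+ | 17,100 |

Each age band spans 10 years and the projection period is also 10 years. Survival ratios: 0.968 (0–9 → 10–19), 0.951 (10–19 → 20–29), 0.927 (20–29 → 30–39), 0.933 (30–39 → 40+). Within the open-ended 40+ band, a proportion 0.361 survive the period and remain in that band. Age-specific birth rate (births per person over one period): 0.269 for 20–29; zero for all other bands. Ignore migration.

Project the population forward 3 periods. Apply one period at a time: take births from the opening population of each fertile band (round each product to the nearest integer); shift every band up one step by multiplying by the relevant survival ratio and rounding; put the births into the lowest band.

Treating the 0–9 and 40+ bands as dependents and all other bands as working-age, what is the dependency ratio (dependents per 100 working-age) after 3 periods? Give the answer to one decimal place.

167.8

Numbering the groups 1..5 from youngest to oldest:
Period 1.
Births: 9700 × 0.269 = 2609
Group 2: 7100 × 0.968 = 6873
Group 3: 16600 × 0.951 = 15787
Group 4: 9700 × 0.927 = 8992
Group 5: 15200 × 0.933 + 17100 × 0.361 = 14182 + 6173 = 20355
Giving 2609 / 6873 / 15787 / 8992 / 20355.
Period 2.
Births: 15787 × 0.269 = 4247
Group 2: 2609 × 0.968 = 2526
Group 3: 6873 × 0.951 = 6536
Group 4: 15787 × 0.927 = 14635
Group 5: 8992 × 0.933 + 20355 × 0.361 = 8390 + 7348 = 15738
Giving 4247 / 2526 / 6536 / 14635 / 15738.
Period 3.
Births: 6536 × 0.269 = 1758
Group 2: 4247 × 0.968 = 4111
Group 3: 2526 × 0.951 = 2402
Group 4: 6536 × 0.927 = 6059
Group 5: 14635 × 0.933 + 15738 × 0.361 = 13654 + 5681 = 19335
Giving 1758 / 4111 / 2402 / 6059 / 19335.
Dependents (band 0–9 + band 40+) = 1758 + 19335 = 21093; working-age = 12572; ratio = 21093/12572 × 100 = 167.8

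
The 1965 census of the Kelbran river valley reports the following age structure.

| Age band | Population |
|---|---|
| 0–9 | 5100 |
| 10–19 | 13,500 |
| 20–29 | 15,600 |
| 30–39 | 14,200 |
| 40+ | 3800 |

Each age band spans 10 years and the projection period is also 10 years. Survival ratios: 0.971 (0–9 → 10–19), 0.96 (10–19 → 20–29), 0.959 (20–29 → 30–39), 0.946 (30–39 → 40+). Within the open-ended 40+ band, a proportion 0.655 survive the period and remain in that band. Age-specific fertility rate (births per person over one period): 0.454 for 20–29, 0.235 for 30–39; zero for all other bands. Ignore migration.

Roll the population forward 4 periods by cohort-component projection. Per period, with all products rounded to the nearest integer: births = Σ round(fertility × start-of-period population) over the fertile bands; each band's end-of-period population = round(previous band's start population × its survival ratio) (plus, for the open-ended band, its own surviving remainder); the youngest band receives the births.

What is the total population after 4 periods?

51049

After projecting period 1:
Births: 15600 * 0.454 = 7082  |  14200 * 0.235 = 3337 → total 10419
10–19: 5100 * 0.971 = 4952
20–29: 13500 * 0.96 = 12960
30–39: 15600 * 0.959 = 14960
40+: 14200 * 0.946 + 3800 * 0.655 = 13433 + 2489 = 15922
Population now: 0–9=10419, 10–19=4952, 20–29=12960, 30–39=14960, 40+=15922
After projecting period 2:
Births: 12960 * 0.454 = 5884  |  14960 * 0.235 = 3516 → total 9400
10–19: 10419 * 0.971 = 10117
20–29: 4952 * 0.96 = 4754
30–39: 12960 * 0.959 = 12429
40+: 14960 * 0.946 + 15922 * 0.655 = 14152 + 10429 = 24581
Population now: 0–9=9400, 10–19=10117, 20–29=4754, 30–39=12429, 40+=24581
After projecting period 3:
Births: 4754 * 0.454 = 2158  |  12429 * 0.235 = 2921 → total 5079
10–19: 9400 * 0.971 = 9127
20–29: 10117 * 0.96 = 9712
30–39: 4754 * 0.959 = 4559
40+: 12429 * 0.946 + 24581 * 0.655 = 11758 + 16101 = 27859
Population now: 0–9=5079, 10–19=9127, 20–29=9712, 30–39=4559, 40+=27859
After projecting period 4:
Births: 9712 * 0.454 = 4409  |  4559 * 0.235 = 1071 → total 5480
10–19: 5079 * 0.971 = 4932
20–29: 9127 * 0.96 = 8762
30–39: 9712 * 0.959 = 9314
40+: 4559 * 0.946 + 27859 * 0.655 = 4313 + 18248 = 22561
Population now: 0–9=5480, 10–19=4932, 20–29=8762, 30–39=9314, 40+=22561
Total after period 4: 5480 + 4932 + 8762 + 9314 + 22561 = 51049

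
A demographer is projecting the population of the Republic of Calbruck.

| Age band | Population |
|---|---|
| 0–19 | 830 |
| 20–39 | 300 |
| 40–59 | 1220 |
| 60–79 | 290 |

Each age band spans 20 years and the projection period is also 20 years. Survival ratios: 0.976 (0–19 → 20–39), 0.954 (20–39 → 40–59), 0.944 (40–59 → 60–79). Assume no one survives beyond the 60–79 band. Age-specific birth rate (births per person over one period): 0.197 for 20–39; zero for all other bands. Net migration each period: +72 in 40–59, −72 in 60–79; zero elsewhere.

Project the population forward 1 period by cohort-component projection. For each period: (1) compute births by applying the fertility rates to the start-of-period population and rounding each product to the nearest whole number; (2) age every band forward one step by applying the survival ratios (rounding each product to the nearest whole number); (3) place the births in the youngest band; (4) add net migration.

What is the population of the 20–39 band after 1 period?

810

Period 1:
Births: 300 * 0.197 = 59
20–39: 830 * 0.976 = 810
40–59: 300 * 0.954 = 286
60–79: 1220 * 0.944 = 1152
Net migration: 40–59 + 72 → 358; 60–79 − 72 → 1080
Giving 59 / 810 / 358 / 1080.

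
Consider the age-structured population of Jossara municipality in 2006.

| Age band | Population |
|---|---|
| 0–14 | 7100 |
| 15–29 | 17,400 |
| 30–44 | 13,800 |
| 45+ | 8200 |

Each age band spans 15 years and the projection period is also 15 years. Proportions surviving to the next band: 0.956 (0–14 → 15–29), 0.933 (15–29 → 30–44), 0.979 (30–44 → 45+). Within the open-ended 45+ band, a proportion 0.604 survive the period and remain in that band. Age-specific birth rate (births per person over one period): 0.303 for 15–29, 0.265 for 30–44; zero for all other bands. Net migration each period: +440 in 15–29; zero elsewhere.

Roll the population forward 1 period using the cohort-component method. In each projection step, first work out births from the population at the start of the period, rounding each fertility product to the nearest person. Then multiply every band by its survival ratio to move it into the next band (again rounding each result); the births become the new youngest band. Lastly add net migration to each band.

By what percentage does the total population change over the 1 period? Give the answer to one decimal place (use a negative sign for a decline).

9.4

Numbering the groups 1..4 from youngest to oldest:
[period 1]
Births: 17400 × 0.303 = 5272  |  13800 × 0.265 = 3657 → total 8929
Group 2: 7100 × 0.956 = 6788
Group 3: 17400 × 0.933 = 16234
Group 4: 13800 × 0.979 + 8200 × 0.604 = 13510 + 4953 = 18463
Net migration: Group 2 + 440 → 7228
End of period: [8929, 7228, 16234, 18463]
Total: 46500 → 50854; change = 4354; percentage change = 9.4%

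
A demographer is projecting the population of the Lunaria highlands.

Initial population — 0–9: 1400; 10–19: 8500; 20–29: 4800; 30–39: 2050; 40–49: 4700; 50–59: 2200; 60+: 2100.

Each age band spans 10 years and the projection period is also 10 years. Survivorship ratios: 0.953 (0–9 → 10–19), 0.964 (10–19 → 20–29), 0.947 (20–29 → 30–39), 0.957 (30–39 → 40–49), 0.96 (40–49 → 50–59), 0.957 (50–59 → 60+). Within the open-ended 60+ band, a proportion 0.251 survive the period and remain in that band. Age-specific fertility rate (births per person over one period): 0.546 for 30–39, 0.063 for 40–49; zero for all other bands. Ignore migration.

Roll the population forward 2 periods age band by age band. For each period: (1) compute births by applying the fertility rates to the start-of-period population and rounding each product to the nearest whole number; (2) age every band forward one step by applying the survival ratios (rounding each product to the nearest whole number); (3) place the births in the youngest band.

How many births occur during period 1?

1415

Call the bands 1 to 7, youngest first.
Period 1.
Births: 2050 * 0.546 = 1119, 4700 * 0.063 = 296 → 1415
Band 2: 1400 * 0.953 = 1334
Band 3: 8500 * 0.964 = 8194
Band 4: 4800 * 0.947 = 4546
Band 5: 2050 * 0.957 = 1962
Band 6: 4700 * 0.96 = 4512
Band 7: 2200 * 0.957 + 2100 * 0.251 = 2105 + 527 = 2632
End of period: [1415, 1334, 8194, 4546, 1962, 4512, 2632]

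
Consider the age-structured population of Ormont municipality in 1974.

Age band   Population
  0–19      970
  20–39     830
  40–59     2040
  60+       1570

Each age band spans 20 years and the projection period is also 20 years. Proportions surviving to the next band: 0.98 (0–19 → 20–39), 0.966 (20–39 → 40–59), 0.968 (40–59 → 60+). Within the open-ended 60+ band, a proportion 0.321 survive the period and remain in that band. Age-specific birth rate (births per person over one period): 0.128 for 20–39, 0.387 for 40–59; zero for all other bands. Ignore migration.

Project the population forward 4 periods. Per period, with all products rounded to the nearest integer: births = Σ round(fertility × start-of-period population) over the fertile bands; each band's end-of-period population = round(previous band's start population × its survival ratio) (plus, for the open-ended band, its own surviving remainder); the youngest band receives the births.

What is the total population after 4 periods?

Let band 1 be 0–19 through band 4 = 60+.
Period 1:
Births: 830 × 0.128 = 106 ; 2040 × 0.387 = 789 — total 895
Band 2: 970 × 0.98 = 951
Band 3: 830 × 0.966 = 802
Band 4: 2040 × 0.968 + 1570 × 0.321 = 1975 + 504 = 2479
Population now: 0–19=895, 20–39=951, 40–59=802, 60+=2479
Period 2:
Births: 951 × 0.128 = 122 ; 802 × 0.387 = 310 — total 432
Band 2: 895 × 0.98 = 877
Band 3: 951 × 0.966 = 919
Band 4: 802 × 0.968 + 2479 × 0.321 = 776 + 796 = 1572
Population now: 0–19=432, 20–39=877, 40–59=919, 60+=1572
Period 3:
Births: 877 × 0.128 = 112 ; 919 × 0.387 = 356 — total 468
Band 2: 432 × 0.98 = 423
Band 3: 877 × 0.966 = 847
Band 4: 919 × 0.968 + 1572 × 0.321 = 890 + 505 = 1395
Population now: 0–19=468, 20–39=423, 40–59=847, 60+=1395
Period 4:
Births: 423 × 0.128 = 54 ; 847 × 0.387 = 328 — total 382
Band 2: 468 × 0.98 = 459
Band 3: 423 × 0.966 = 409
Band 4: 847 × 0.968 + 1395 × 0.321 = 820 + 448 = 1268
Population now: 0–19=382, 20–39=459, 40–59=409, 60+=1268
Total after period 4: 382 + 459 + 409 + 1268 = 2518

2518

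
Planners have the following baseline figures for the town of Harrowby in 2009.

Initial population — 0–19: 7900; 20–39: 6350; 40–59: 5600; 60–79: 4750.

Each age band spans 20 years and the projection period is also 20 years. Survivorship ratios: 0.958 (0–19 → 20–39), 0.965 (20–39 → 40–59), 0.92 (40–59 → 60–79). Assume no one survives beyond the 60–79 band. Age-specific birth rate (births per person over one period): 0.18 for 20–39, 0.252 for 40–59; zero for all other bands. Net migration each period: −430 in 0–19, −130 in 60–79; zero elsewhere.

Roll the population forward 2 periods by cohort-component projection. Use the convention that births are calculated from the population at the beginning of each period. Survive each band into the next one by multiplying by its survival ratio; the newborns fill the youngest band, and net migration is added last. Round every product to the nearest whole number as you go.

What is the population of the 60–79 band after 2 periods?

5508

After projecting period 1:
Births: 6350 × 0.18 = 1143, 5600 × 0.252 = 1411 — total 2554
20–39: 7900 × 0.958 = 7568
40–59: 6350 × 0.965 = 6128
60–79: 5600 × 0.92 = 5152
Net migration: 0–19 − 430 → 2124; 60–79 − 130 → 5022
Population now: 0–19=2124, 20–39=7568, 40–59=6128, 60–79=5022
After projecting period 2:
Births: 7568 × 0.18 = 1362, 6128 × 0.252 = 1544 — total 2906
20–39: 2124 × 0.958 = 2035
40–59: 7568 × 0.965 = 7303
60–79: 6128 × 0.92 = 5638
Net migration: 0–19 − 430 → 2476; 60–79 − 130 → 5508
Population now: 0–19=2476, 20–39=2035, 40–59=7303, 60–79=5508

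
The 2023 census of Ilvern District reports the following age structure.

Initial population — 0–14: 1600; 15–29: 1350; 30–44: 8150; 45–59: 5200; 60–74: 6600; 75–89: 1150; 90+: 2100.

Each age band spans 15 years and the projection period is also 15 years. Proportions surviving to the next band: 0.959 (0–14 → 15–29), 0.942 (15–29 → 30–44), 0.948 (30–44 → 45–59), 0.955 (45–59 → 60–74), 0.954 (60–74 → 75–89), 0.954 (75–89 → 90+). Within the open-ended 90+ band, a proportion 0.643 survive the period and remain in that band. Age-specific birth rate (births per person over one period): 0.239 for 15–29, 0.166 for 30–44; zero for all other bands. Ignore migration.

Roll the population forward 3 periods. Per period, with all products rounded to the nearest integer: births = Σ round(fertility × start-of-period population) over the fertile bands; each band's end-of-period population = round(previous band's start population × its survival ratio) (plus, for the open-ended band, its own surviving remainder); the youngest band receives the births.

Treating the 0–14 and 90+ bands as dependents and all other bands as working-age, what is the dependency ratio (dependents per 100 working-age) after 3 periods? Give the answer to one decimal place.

Call the groups 1 to 7, youngest first.
Period 1:
Births: 1350 × 0.239 = 323 ; 8150 × 0.166 = 1353 → 1676
Group 2: 1600 × 0.959 = 1534
Group 3: 1350 × 0.942 = 1272
Group 4: 8150 × 0.948 = 7726
Group 5: 5200 × 0.955 = 4966
Group 6: 6600 × 0.954 = 6296
Group 7: 1150 × 0.954 + 2100 × 0.643 = 1097 + 1350 = 2447
Population now: 0–14=1676, 15–29=1534, 30–44=1272, 45–59=7726, 60–74=4966, 75–89=6296, 90+=2447
Period 2:
Births: 1534 × 0.239 = 367 ; 1272 × 0.166 = 211 → 578
Group 2: 1676 × 0.959 = 1607
Group 3: 1534 × 0.942 = 1445
Group 4: 1272 × 0.948 = 1206
Group 5: 7726 × 0.955 = 7378
Group 6: 4966 × 0.954 = 4738
Group 7: 6296 × 0.954 + 2447 × 0.643 = 6006 + 1573 = 7579
Population now: 0–14=578, 15–29=1607, 30–44=1445, 45–59=1206, 60–74=7378, 75–89=4738, 90+=7579
Period 3:
Births: 1607 × 0.239 = 384 ; 1445 × 0.166 = 240 → 624
Group 2: 578 × 0.959 = 554
Group 3: 1607 × 0.942 = 1514
Group 4: 1445 × 0.948 = 1370
Group 5: 1206 × 0.955 = 1152
Group 6: 7378 × 0.954 = 7039
Group 7: 4738 × 0.954 + 7579 × 0.643 = 4520 + 4873 = 9393
Population now: 0–14=624, 15–29=554, 30–44=1514, 45–59=1370, 60–74=1152, 75–89=7039, 90+=9393
Dependents (band 0–14 + band 90+) = 624 + 9393 = 10017; working-age = 11629; ratio = 10017/11629 × 100 = 86.1

86.1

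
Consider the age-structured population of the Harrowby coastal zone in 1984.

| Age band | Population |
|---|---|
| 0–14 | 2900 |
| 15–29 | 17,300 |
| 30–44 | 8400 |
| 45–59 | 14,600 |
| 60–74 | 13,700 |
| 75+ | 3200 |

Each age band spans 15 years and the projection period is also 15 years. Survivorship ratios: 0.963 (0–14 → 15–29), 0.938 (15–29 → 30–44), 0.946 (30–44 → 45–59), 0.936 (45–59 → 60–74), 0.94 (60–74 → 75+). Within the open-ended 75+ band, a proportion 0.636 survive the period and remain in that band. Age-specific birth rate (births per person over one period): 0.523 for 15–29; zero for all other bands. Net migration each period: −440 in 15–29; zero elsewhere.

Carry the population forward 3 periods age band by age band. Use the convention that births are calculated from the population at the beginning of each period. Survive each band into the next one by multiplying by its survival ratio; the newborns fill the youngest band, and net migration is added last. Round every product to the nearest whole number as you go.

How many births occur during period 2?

1231

— Period 1 —
Births: 17300 × 0.523 = 9048
15–29: 2900 × 0.963 = 2793
30–44: 17300 × 0.938 = 16227
45–59: 8400 × 0.946 = 7946
60–74: 14600 × 0.936 = 13666
75+: 13700 × 0.94 + 3200 × 0.636 = 12878 + 2035 = 14913
Net migration: 15–29 − 440 → 2353
Giving 9048 / 2353 / 16227 / 7946 / 13666 / 14913.
— Period 2 —
Births: 2353 × 0.523 = 1231
15–29: 9048 × 0.963 = 8713
30–44: 2353 × 0.938 = 2207
45–59: 16227 × 0.946 = 15351
60–74: 7946 × 0.936 = 7437
75+: 13666 × 0.94 + 14913 × 0.636 = 12846 + 9485 = 22331
Net migration: 15–29 − 440 → 8273
Giving 1231 / 8273 / 2207 / 15351 / 7437 / 22331.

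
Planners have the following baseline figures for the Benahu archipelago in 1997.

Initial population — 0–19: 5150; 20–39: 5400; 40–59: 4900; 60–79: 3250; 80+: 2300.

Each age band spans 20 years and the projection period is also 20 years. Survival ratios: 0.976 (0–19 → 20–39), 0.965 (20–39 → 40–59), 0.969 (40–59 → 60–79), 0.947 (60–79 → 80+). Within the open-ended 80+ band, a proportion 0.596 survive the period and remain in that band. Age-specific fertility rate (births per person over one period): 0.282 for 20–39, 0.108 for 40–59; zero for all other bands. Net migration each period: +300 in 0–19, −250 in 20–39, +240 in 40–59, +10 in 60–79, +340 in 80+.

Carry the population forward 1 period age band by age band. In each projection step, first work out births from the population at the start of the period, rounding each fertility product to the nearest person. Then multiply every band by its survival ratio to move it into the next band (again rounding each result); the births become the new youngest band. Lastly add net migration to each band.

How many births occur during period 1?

— Period 1 —
Births: 5400 × 0.282 = 1523 ; 4900 × 0.108 = 529 ⇒ total 2052
20–39: 5150 × 0.976 = 5026
40–59: 5400 × 0.965 = 5211
60–79: 4900 × 0.969 = 4748
80+: 3250 × 0.947 + 2300 × 0.596 = 3078 + 1371 = 4449
Net migration: 0–19 + 300 → 2352; 20–39 − 250 → 4776; 40–59 + 240 → 5451; 60–79 + 10 → 4758; 80+ + 340 → 4789
Giving 2352 / 4776 / 5451 / 4758 / 4789.

2052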